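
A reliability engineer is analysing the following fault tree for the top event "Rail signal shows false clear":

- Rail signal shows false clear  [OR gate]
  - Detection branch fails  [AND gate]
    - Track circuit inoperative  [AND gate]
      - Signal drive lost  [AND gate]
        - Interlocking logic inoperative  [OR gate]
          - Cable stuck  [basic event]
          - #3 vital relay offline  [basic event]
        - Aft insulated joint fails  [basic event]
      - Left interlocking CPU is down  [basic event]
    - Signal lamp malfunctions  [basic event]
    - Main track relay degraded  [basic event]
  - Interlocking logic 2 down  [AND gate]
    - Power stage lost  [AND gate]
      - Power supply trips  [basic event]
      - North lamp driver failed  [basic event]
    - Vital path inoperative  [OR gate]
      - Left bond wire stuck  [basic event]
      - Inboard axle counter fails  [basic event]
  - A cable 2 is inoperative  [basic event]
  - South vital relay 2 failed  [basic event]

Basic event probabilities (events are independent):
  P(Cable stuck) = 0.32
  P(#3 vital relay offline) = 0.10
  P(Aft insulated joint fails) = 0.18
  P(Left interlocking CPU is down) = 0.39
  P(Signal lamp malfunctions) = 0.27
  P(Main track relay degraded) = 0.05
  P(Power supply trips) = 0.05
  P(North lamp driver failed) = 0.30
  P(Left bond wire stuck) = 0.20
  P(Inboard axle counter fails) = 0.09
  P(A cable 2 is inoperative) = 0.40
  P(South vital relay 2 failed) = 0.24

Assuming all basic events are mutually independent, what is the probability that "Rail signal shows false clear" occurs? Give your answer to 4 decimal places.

P(Interlocking logic inoperative) [OR] = 1 − (1−0.32) × (1−0.10) = 0.388000
P(Signal drive lost) [AND] = 0.388000 × 0.18 = 0.069840
P(Track circuit inoperative) [AND] = 0.069840 × 0.39 = 0.027238
P(Detection branch fails) [AND] = 0.027238 × 0.27 × 0.05 = 0.000368
P(Power stage lost) [AND] = 0.05 × 0.30 = 0.015000
P(Vital path inoperative) [OR] = 1 − (1−0.20) × (1−0.09) = 0.272000
P(Interlocking logic 2 down) [AND] = 0.015000 × 0.272000 = 0.004080
P(Rail signal shows false clear) [OR] = 1 − (1−0.000368) × (1−0.004080) × (1−0.40) × (1−0.24) = 0.546028
Rounded to 4 decimal places: P(Rail signal shows false clear) ≈ 0.5460.

0.5460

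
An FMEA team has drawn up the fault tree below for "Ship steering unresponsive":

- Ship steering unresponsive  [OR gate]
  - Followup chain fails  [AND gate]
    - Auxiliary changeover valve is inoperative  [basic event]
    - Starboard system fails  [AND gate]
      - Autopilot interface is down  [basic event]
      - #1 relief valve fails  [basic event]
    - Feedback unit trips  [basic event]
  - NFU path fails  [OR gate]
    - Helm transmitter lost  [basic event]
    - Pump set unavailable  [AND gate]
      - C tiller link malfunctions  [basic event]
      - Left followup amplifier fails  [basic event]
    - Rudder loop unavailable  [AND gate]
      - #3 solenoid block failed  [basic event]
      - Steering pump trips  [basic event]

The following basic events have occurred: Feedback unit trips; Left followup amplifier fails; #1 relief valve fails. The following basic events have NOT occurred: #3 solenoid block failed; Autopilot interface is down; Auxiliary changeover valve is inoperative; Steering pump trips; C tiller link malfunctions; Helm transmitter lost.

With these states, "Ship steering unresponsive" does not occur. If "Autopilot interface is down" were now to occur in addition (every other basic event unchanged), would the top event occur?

Counterfactual: set "Autopilot interface is down" to occurred.
Starboard system fails [AND]: Autopilot interface is down=occurs, #1 relief valve fails=occurs → all inputs occur → occurs.
Followup chain fails [AND]: Auxiliary changeover valve is inoperative=not, Starboard system fails=occurs, Feedback unit trips=occurs → not all inputs occur → does not occur.
Pump set unavailable [AND]: C tiller link malfunctions=not, Left followup amplifier fails=occurs → not all inputs occur → does not occur.
Rudder loop unavailable [AND]: #3 solenoid block failed=not, Steering pump trips=not → not all inputs occur → does not occur.
NFU path fails [OR]: Helm transmitter lost=not, Pump set unavailable=not, Rudder loop unavailable=not → no input occurs → does not occur.
Ship steering unresponsive [OR]: Followup chain fails=not, NFU path fails=not → no input occurs → does not occur.

No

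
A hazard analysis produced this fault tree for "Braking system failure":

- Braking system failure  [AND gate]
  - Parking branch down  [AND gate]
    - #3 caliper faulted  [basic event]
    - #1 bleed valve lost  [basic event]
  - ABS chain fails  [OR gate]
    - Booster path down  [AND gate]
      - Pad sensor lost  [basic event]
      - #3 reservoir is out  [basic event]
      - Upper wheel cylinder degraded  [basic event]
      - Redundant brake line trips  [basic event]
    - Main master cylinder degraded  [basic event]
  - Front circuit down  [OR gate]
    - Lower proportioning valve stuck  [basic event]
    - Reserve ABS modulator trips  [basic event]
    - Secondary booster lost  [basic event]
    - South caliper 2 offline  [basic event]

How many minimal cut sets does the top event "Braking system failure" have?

8

Parking branch down [AND]: one cut set from each child combined → 1 × 1 = 1 cut set(s).
Booster path down [AND]: one cut set from each child combined → 1 × 1 × 1 × 1 = 1 cut set(s).
ABS chain fails [OR]: union of children's cut sets → 2 cut set(s).
Front circuit down [OR]: union of children's cut sets → 4 cut set(s).
Braking system failure [AND]: one cut set from each child combined → 1 × 2 × 4 = 8 cut set(s).
Minimal cut sets: {#1 bleed valve lost, #3 caliper faulted, #3 reservoir is out, Lower proportioning valve stuck, Pad sensor lost, Redundant brake line trips, Upper wheel cylinder degraded}; {#1 bleed valve lost, #3 caliper faulted, #3 reservoir is out, Pad sensor lost, Redundant brake line trips, Reserve ABS modulator trips, Upper wheel cylinder degraded}; {#1 bleed valve lost, #3 caliper faulted, #3 reservoir is out, Pad sensor lost, Redundant brake line trips, Secondary booster lost, Upper wheel cylinder degraded}; {#1 bleed valve lost, #3 caliper faulted, #3 reservoir is out, Pad sensor lost, Redundant brake line trips, South caliper 2 offline, Upper wheel cylinder degraded}; {#1 bleed valve lost, #3 caliper faulted, Lower proportioning valve stuck, Main master cylinder degraded}; {#1 bleed valve lost, #3 caliper faulted, Main master cylinder degraded, Reserve ABS modulator trips}; {#1 bleed valve lost, #3 caliper faulted, Main master cylinder degraded, Secondary booster lost}; {#1 bleed valve lost, #3 caliper faulted, Main master cylinder degraded, South caliper 2 offline}.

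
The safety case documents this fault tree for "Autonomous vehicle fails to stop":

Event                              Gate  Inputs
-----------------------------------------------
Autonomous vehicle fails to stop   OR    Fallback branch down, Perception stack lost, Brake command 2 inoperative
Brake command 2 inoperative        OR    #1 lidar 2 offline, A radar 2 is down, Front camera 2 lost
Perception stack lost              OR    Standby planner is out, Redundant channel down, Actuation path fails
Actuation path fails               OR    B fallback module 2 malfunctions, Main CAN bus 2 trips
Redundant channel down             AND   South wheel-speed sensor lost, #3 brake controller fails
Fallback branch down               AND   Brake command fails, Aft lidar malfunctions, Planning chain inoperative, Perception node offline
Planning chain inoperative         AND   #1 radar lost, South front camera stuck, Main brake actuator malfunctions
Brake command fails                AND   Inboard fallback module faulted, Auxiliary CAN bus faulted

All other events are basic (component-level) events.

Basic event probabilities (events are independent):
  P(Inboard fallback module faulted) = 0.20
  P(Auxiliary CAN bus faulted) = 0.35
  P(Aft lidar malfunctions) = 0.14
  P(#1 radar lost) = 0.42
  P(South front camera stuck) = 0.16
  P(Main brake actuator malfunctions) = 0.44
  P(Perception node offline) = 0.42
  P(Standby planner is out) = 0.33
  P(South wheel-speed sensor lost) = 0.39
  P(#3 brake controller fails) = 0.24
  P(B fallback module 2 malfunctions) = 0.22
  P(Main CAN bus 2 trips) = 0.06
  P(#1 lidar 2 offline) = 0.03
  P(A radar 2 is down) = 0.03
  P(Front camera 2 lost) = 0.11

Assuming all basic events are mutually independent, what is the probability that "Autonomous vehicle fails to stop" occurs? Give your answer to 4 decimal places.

0.6272

P(Brake command fails) [AND] = 0.20 × 0.35 = 0.070000
P(Planning chain inoperative) [AND] = 0.42 × 0.16 × 0.44 = 0.029568
P(Fallback branch down) [AND] = 0.070000 × 0.14 × 0.029568 × 0.42 = 0.000122
P(Redundant channel down) [AND] = 0.39 × 0.24 = 0.093600
P(Actuation path fails) [OR] = 1 − (1−0.22) × (1−0.06) = 0.266800
P(Perception stack lost) [OR] = 1 − (1−0.33) × (1−0.093600) × (1−0.266800) = 0.554736
P(Brake command 2 inoperative) [OR] = 1 − (1−0.03) × (1−0.03) × (1−0.11) = 0.162599
P(Autonomous vehicle fails to stop) [OR] = 1 − (1−0.000122) × (1−0.554736) × (1−0.162599) = 0.627181
Rounded to 4 decimal places: P(Autonomous vehicle fails to stop) ≈ 0.6272.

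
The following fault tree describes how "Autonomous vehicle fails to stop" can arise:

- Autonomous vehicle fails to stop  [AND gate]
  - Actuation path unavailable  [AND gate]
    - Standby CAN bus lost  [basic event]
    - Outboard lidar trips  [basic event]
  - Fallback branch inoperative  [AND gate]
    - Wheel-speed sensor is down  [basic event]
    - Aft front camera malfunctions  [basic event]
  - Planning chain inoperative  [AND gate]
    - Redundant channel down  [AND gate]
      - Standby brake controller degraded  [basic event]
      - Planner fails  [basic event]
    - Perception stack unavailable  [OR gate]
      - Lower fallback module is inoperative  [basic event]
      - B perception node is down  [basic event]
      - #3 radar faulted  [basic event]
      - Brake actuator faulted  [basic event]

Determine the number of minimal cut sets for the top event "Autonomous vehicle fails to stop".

Actuation path unavailable [AND]: one cut set from each child combined → 1 × 1 = 1 cut set(s).
Fallback branch inoperative [AND]: one cut set from each child combined → 1 × 1 = 1 cut set(s).
Redundant channel down [AND]: one cut set from each child combined → 1 × 1 = 1 cut set(s).
Perception stack unavailable [OR]: union of children's cut sets → 4 cut set(s).
Planning chain inoperative [AND]: one cut set from each child combined → 1 × 4 = 4 cut set(s).
Autonomous vehicle fails to stop [AND]: one cut set from each child combined → 1 × 1 × 4 = 4 cut set(s).
Minimal cut sets: {Aft front camera malfunctions, Lower fallback module is inoperative, Outboard lidar trips, Planner fails, Standby CAN bus lost, Standby brake controller degraded, Wheel-speed sensor is down}; {Aft front camera malfunctions, B perception node is down, Outboard lidar trips, Planner fails, Standby CAN bus lost, Standby brake controller degraded, Wheel-speed sensor is down}; {#3 radar faulted, Aft front camera malfunctions, Outboard lidar trips, Planner fails, Standby CAN bus lost, Standby brake controller degraded, Wheel-speed sensor is down}; {Aft front camera malfunctions, Brake actuator faulted, Outboard lidar trips, Planner fails, Standby CAN bus lost, Standby brake controller degraded, Wheel-speed sensor is down}.

4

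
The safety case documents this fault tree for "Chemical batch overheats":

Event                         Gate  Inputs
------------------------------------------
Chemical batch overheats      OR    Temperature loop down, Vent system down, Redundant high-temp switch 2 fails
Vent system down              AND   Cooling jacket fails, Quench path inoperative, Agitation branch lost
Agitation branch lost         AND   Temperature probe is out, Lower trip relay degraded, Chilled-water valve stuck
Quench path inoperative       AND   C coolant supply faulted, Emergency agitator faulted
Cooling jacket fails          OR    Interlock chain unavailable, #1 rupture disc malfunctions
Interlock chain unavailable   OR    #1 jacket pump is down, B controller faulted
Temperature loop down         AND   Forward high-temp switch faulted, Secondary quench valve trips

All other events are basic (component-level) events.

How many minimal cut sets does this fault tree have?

5

Temperature loop down [AND]: one cut set from each child combined → 1 × 1 = 1 cut set(s).
Interlock chain unavailable [OR]: union of children's cut sets → 2 cut set(s).
Cooling jacket fails [OR]: union of children's cut sets → 3 cut set(s).
Quench path inoperative [AND]: one cut set from each child combined → 1 × 1 = 1 cut set(s).
Agitation branch lost [AND]: one cut set from each child combined → 1 × 1 × 1 = 1 cut set(s).
Vent system down [AND]: one cut set from each child combined → 3 × 1 × 1 = 3 cut set(s).
Chemical batch overheats [OR]: union of children's cut sets → 5 cut set(s).
Minimal cut sets: {Forward high-temp switch faulted, Secondary quench valve trips}; {#1 jacket pump is down, C coolant supply faulted, Chilled-water valve stuck, Emergency agitator faulted, Lower trip relay degraded, Temperature probe is out}; {B controller faulted, C coolant supply faulted, Chilled-water valve stuck, Emergency agitator faulted, Lower trip relay degraded, Temperature probe is out}; {#1 rupture disc malfunctions, C coolant supply faulted, Chilled-water valve stuck, Emergency agitator faulted, Lower trip relay degraded, Temperature probe is out}; {Redundant high-temp switch 2 fails}.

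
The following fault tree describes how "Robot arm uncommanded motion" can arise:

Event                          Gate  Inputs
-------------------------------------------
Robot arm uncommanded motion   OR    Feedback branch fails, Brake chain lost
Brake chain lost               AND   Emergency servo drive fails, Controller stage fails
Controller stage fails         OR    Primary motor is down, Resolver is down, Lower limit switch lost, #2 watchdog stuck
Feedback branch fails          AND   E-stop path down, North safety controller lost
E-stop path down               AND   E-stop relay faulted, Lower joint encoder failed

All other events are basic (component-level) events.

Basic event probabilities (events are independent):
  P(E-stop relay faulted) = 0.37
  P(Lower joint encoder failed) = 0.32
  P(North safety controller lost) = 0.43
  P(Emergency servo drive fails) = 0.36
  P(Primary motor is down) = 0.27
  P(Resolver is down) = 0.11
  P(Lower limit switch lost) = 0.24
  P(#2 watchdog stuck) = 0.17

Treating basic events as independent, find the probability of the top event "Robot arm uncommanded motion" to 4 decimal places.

0.2526

P(E-stop path down) [AND] = 0.37 × 0.32 = 0.118400
P(Feedback branch fails) [AND] = 0.118400 × 0.43 = 0.050912
P(Controller stage fails) [OR] = 1 − (1−0.27) × (1−0.11) × (1−0.24) × (1−0.17) = 0.590169
P(Brake chain lost) [AND] = 0.36 × 0.590169 = 0.212461
P(Robot arm uncommanded motion) [OR] = 1 − (1−0.050912) × (1−0.212461) = 0.252556
Rounded to 4 decimal places: P(Robot arm uncommanded motion) ≈ 0.2526.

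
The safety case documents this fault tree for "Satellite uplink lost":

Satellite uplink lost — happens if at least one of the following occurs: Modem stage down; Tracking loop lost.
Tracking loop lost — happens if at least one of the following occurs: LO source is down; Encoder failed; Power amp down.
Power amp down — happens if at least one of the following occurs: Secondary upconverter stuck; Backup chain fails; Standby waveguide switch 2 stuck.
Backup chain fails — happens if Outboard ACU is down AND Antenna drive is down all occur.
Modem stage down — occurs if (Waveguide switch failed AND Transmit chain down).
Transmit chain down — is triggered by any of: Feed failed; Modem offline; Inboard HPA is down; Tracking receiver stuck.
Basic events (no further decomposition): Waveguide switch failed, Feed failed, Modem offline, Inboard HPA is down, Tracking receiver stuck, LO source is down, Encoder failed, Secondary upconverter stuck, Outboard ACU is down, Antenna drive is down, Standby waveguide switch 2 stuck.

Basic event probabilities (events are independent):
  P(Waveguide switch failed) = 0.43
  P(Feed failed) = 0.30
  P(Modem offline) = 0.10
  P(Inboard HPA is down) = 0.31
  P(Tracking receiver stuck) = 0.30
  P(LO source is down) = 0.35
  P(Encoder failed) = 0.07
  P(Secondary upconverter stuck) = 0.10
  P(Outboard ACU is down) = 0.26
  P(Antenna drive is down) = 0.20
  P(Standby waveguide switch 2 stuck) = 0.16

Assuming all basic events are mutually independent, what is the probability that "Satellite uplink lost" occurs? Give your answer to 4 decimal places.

0.6964

P(Transmit chain down) [OR] = 1 − (1−0.30) × (1−0.10) × (1−0.31) × (1−0.30) = 0.695710
P(Modem stage down) [AND] = 0.43 × 0.695710 = 0.299155
P(Backup chain fails) [AND] = 0.26 × 0.20 = 0.052000
P(Power amp down) [OR] = 1 − (1−0.10) × (1−0.052000) × (1−0.16) = 0.283312
P(Tracking loop lost) [OR] = 1 − (1−0.35) × (1−0.07) × (1−0.283312) = 0.566762
P(Satellite uplink lost) [OR] = 1 − (1−0.299155) × (1−0.566762) = 0.696367
Rounded to 4 decimal places: P(Satellite uplink lost) ≈ 0.6964.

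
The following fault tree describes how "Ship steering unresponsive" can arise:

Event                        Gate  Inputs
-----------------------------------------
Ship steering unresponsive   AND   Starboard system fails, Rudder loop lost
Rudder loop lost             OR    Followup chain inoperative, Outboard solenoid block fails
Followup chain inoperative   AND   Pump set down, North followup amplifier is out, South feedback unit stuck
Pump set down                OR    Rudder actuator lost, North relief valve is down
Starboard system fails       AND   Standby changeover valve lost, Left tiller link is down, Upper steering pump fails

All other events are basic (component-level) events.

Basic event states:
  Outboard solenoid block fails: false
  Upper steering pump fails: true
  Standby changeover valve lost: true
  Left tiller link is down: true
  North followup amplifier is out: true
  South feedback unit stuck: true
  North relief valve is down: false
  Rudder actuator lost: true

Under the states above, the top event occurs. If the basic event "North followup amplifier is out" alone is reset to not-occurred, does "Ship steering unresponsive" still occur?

No

Counterfactual: set "North followup amplifier is out" to not occurred.
Starboard system fails [AND]: Standby changeover valve lost=occurs, Left tiller link is down=occurs, Upper steering pump fails=occurs → all inputs occur → occurs.
Pump set down [OR]: Rudder actuator lost=occurs, North relief valve is down=not → at least one input occurs → occurs.
Followup chain inoperative [AND]: Pump set down=occurs, North followup amplifier is out=not, South feedback unit stuck=occurs → not all inputs occur → does not occur.
Rudder loop lost [OR]: Followup chain inoperative=not, Outboard solenoid block fails=not → no input occurs → does not occur.
Ship steering unresponsive [AND]: Starboard system fails=occurs, Rudder loop lost=not → not all inputs occur → does not occur.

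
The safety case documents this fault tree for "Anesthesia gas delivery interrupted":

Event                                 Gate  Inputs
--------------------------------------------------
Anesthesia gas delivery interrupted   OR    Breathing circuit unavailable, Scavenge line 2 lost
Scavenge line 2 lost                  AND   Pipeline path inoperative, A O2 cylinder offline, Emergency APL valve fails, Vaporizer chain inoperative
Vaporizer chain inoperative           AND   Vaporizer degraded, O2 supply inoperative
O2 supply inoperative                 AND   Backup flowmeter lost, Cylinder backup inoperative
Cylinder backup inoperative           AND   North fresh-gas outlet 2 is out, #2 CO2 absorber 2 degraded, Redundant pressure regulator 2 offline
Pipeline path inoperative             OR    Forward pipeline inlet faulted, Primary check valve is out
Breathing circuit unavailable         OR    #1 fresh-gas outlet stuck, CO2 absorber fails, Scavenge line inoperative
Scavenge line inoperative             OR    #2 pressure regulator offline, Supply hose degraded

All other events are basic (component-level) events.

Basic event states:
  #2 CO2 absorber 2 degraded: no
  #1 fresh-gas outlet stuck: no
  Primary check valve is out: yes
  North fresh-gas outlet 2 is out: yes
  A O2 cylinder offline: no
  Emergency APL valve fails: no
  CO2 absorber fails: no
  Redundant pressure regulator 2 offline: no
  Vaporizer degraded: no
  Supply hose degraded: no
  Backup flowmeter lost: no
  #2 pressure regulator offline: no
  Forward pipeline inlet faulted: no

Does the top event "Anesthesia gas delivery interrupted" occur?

No

Scavenge line inoperative [OR]: #2 pressure regulator offline=not, Supply hose degraded=not → no input occurs → does not occur.
Breathing circuit unavailable [OR]: #1 fresh-gas outlet stuck=not, CO2 absorber fails=not, Scavenge line inoperative=not → no input occurs → does not occur.
Pipeline path inoperative [OR]: Forward pipeline inlet faulted=not, Primary check valve is out=occurs → at least one input occurs → occurs.
Cylinder backup inoperative [AND]: North fresh-gas outlet 2 is out=occurs, #2 CO2 absorber 2 degraded=not, Redundant pressure regulator 2 offline=not → not all inputs occur → does not occur.
O2 supply inoperative [AND]: Backup flowmeter lost=not, Cylinder backup inoperative=not → not all inputs occur → does not occur.
Vaporizer chain inoperative [AND]: Vaporizer degraded=not, O2 supply inoperative=not → not all inputs occur → does not occur.
Scavenge line 2 lost [AND]: Pipeline path inoperative=occurs, A O2 cylinder offline=not, Emergency APL valve fails=not, Vaporizer chain inoperative=not → not all inputs occur → does not occur.
Anesthesia gas delivery interrupted [OR]: Breathing circuit unavailable=not, Scavenge line 2 lost=not → no input occurs → does not occur.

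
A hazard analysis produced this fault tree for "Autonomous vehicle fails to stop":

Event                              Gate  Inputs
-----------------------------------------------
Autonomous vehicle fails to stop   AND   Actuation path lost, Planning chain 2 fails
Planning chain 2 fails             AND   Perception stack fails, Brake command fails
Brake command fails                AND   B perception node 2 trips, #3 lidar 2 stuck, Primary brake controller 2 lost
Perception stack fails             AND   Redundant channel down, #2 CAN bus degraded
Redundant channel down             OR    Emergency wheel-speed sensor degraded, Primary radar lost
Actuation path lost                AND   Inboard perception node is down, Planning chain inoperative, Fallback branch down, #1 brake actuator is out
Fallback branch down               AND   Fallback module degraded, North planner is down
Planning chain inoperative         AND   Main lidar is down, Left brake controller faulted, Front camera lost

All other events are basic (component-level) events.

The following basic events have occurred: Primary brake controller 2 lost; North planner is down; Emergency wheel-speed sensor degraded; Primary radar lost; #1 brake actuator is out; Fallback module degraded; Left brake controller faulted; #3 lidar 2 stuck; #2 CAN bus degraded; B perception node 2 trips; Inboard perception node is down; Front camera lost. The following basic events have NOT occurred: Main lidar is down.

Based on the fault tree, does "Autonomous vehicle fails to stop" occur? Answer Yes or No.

Planning chain inoperative [AND]: Main lidar is down=not, Left brake controller faulted=occurs, Front camera lost=occurs → not all inputs occur → does not occur.
Fallback branch down [AND]: Fallback module degraded=occurs, North planner is down=occurs → all inputs occur → occurs.
Actuation path lost [AND]: Inboard perception node is down=occurs, Planning chain inoperative=not, Fallback branch down=occurs, #1 brake actuator is out=occurs → not all inputs occur → does not occur.
Redundant channel down [OR]: Emergency wheel-speed sensor degraded=occurs, Primary radar lost=occurs → at least one input occurs → occurs.
Perception stack fails [AND]: Redundant channel down=occurs, #2 CAN bus degraded=occurs → all inputs occur → occurs.
Brake command fails [AND]: B perception node 2 trips=occurs, #3 lidar 2 stuck=occurs, Primary brake controller 2 lost=occurs → all inputs occur → occurs.
Planning chain 2 fails [AND]: Perception stack fails=occurs, Brake command fails=occurs → all inputs occur → occurs.
Autonomous vehicle fails to stop [AND]: Actuation path lost=not, Planning chain 2 fails=occurs → not all inputs occur → does not occur.

No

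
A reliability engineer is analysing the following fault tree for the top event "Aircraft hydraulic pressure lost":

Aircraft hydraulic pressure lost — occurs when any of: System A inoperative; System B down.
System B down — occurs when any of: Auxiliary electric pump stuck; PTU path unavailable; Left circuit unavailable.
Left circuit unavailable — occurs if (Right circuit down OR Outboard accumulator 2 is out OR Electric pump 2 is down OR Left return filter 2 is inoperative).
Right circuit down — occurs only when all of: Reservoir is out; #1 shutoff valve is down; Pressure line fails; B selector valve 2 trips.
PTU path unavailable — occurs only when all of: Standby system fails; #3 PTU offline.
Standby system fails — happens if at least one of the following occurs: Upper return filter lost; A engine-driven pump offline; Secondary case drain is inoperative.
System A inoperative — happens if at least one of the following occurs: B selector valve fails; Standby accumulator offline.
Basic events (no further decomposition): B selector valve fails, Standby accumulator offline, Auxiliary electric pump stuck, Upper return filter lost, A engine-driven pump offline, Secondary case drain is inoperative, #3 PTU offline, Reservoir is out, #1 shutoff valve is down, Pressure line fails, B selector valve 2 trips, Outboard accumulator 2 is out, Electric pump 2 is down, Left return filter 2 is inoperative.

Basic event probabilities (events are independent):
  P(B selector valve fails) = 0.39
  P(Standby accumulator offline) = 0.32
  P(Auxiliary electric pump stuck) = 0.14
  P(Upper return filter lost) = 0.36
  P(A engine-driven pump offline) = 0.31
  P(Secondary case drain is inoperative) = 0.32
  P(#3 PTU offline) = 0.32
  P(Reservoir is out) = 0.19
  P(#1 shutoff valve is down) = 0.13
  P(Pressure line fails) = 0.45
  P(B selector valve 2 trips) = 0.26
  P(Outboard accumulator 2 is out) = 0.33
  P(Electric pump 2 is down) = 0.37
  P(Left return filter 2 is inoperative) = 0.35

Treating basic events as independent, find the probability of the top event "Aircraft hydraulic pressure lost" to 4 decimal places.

P(System A inoperative) [OR] = 1 − (1−0.39) × (1−0.32) = 0.585200
P(Standby system fails) [OR] = 1 − (1−0.36) × (1−0.31) × (1−0.32) = 0.699712
P(PTU path unavailable) [AND] = 0.699712 × 0.32 = 0.223908
P(Right circuit down) [AND] = 0.19 × 0.13 × 0.45 × 0.26 = 0.002890
P(Left circuit unavailable) [OR] = 1 − (1−0.002890) × (1−0.33) × (1−0.37) × (1−0.35) = 0.726428
P(System B down) [OR] = 1 − (1−0.14) × (1−0.223908) × (1−0.726428) = 0.817407
P(Aircraft hydraulic pressure lost) [OR] = 1 − (1−0.585200) × (1−0.817407) = 0.924260
Rounded to 4 decimal places: P(Aircraft hydraulic pressure lost) ≈ 0.9243.

0.9243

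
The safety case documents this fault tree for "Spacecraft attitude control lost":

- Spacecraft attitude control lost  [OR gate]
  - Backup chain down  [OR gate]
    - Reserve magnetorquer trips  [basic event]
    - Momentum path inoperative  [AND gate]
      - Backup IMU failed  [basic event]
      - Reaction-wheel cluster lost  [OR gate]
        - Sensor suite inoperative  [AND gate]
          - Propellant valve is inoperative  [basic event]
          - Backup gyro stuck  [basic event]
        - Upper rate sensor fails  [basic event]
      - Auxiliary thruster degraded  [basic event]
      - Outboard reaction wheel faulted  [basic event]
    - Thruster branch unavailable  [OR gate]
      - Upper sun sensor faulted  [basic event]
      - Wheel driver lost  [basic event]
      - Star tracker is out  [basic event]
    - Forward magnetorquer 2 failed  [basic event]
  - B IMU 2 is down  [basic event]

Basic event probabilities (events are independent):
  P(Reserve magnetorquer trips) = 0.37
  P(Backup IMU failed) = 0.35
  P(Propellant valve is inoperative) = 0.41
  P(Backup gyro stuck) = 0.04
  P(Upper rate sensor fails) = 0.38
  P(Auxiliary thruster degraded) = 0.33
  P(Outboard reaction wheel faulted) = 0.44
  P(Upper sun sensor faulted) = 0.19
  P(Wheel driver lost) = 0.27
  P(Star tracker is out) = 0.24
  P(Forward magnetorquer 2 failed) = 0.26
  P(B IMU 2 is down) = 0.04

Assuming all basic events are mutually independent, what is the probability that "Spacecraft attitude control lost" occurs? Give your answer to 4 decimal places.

P(Sensor suite inoperative) [AND] = 0.41 × 0.04 = 0.016400
P(Reaction-wheel cluster lost) [OR] = 1 − (1−0.016400) × (1−0.38) = 0.390168
P(Momentum path inoperative) [AND] = 0.35 × 0.390168 × 0.33 × 0.44 = 0.019828
P(Thruster branch unavailable) [OR] = 1 − (1−0.19) × (1−0.27) × (1−0.24) = 0.550612
P(Backup chain down) [OR] = 1 − (1−0.37) × (1−0.019828) × (1−0.550612) × (1−0.26) = 0.794649
P(Spacecraft attitude control lost) [OR] = 1 − (1−0.794649) × (1−0.04) = 0.802863
Rounded to 4 decimal places: P(Spacecraft attitude control lost) ≈ 0.8029.

0.8029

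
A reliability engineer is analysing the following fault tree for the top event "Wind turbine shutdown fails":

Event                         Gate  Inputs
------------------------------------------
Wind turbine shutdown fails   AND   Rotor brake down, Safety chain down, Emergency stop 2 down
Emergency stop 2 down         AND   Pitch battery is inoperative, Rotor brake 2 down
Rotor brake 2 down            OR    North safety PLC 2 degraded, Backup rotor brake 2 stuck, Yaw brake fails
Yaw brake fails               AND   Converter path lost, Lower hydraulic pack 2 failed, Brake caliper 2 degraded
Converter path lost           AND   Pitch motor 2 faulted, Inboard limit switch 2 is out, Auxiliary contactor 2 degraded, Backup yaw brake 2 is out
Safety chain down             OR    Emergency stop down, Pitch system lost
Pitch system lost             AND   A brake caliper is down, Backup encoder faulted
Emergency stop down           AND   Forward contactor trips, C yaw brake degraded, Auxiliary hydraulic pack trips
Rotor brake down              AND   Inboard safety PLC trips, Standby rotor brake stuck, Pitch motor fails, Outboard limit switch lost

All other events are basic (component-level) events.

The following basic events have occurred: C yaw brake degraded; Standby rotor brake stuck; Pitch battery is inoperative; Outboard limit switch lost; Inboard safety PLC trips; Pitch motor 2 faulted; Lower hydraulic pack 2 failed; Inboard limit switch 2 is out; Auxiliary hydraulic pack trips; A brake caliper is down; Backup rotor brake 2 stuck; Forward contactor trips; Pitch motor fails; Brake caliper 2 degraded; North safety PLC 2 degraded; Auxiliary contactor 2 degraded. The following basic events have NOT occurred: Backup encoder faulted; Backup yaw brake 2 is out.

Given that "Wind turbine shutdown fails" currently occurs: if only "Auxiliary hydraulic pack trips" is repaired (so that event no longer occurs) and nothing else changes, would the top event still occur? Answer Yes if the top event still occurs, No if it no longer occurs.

No

Counterfactual: set "Auxiliary hydraulic pack trips" to not occurred.
Rotor brake down [AND]: Inboard safety PLC trips=occurs, Standby rotor brake stuck=occurs, Pitch motor fails=occurs, Outboard limit switch lost=occurs → all inputs occur → occurs.
Emergency stop down [AND]: Forward contactor trips=occurs, C yaw brake degraded=occurs, Auxiliary hydraulic pack trips=not → not all inputs occur → does not occur.
Pitch system lost [AND]: A brake caliper is down=occurs, Backup encoder faulted=not → not all inputs occur → does not occur.
Safety chain down [OR]: Emergency stop down=not, Pitch system lost=not → no input occurs → does not occur.
Converter path lost [AND]: Pitch motor 2 faulted=occurs, Inboard limit switch 2 is out=occurs, Auxiliary contactor 2 degraded=occurs, Backup yaw brake 2 is out=not → not all inputs occur → does not occur.
Yaw brake fails [AND]: Converter path lost=not, Lower hydraulic pack 2 failed=occurs, Brake caliper 2 degraded=occurs → not all inputs occur → does not occur.
Rotor brake 2 down [OR]: North safety PLC 2 degraded=occurs, Backup rotor brake 2 stuck=occurs, Yaw brake fails=not → at least one input occurs → occurs.
Emergency stop 2 down [AND]: Pitch battery is inoperative=occurs, Rotor brake 2 down=occurs → all inputs occur → occurs.
Wind turbine shutdown fails [AND]: Rotor brake down=occurs, Safety chain down=not, Emergency stop 2 down=occurs → not all inputs occur → does not occur.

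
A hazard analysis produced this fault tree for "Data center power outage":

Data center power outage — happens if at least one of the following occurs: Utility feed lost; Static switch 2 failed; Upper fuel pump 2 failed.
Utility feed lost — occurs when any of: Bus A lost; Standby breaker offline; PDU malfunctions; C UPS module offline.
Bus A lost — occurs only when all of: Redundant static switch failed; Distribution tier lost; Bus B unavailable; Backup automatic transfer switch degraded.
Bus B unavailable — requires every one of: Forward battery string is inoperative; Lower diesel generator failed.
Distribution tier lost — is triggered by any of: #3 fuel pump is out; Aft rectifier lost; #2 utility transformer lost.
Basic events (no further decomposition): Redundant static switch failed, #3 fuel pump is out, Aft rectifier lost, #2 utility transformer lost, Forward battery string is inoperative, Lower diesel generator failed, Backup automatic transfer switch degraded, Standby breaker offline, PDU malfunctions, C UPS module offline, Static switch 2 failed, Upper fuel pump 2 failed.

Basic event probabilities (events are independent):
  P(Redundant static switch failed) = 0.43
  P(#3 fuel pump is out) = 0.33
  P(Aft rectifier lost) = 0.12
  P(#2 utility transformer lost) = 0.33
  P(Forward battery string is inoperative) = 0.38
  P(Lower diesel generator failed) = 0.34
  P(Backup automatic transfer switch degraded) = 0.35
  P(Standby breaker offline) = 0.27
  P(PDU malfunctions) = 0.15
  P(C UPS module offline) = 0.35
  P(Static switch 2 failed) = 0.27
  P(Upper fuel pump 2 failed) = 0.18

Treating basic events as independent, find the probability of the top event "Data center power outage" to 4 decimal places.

P(Distribution tier lost) [OR] = 1 − (1−0.33) × (1−0.12) × (1−0.33) = 0.604968
P(Bus B unavailable) [AND] = 0.38 × 0.34 = 0.129200
P(Bus A lost) [AND] = 0.43 × 0.604968 × 0.129200 × 0.35 = 0.011763
P(Utility feed lost) [OR] = 1 − (1−0.011763) × (1−0.27) × (1−0.15) × (1−0.35) = 0.601419
P(Data center power outage) [OR] = 1 − (1−0.601419) × (1−0.27) × (1−0.18) = 0.761409
Rounded to 4 decimal places: P(Data center power outage) ≈ 0.7614.

0.7614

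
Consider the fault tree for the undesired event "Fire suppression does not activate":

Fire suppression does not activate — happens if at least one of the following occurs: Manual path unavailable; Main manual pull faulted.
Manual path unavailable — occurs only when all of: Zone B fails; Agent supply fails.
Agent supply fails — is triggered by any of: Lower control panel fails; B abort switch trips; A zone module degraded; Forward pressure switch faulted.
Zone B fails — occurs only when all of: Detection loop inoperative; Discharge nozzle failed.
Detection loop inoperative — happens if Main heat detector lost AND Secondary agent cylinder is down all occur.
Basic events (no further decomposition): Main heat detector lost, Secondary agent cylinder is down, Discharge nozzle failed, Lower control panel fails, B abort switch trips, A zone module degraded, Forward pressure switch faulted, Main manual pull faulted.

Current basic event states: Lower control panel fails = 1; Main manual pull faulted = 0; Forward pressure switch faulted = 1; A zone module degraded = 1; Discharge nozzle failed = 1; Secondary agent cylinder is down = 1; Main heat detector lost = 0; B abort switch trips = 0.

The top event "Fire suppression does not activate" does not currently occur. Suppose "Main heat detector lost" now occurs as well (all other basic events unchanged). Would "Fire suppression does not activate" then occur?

Counterfactual: set "Main heat detector lost" to occurred.
Detection loop inoperative [AND]: Main heat detector lost=occurs, Secondary agent cylinder is down=occurs → all inputs occur → occurs.
Zone B fails [AND]: Detection loop inoperative=occurs, Discharge nozzle failed=occurs → all inputs occur → occurs.
Agent supply fails [OR]: Lower control panel fails=occurs, B abort switch trips=not, A zone module degraded=occurs, Forward pressure switch faulted=occurs → at least one input occurs → occurs.
Manual path unavailable [AND]: Zone B fails=occurs, Agent supply fails=occurs → all inputs occur → occurs.
Fire suppression does not activate [OR]: Manual path unavailable=occurs, Main manual pull faulted=not → at least one input occurs → occurs.

Yes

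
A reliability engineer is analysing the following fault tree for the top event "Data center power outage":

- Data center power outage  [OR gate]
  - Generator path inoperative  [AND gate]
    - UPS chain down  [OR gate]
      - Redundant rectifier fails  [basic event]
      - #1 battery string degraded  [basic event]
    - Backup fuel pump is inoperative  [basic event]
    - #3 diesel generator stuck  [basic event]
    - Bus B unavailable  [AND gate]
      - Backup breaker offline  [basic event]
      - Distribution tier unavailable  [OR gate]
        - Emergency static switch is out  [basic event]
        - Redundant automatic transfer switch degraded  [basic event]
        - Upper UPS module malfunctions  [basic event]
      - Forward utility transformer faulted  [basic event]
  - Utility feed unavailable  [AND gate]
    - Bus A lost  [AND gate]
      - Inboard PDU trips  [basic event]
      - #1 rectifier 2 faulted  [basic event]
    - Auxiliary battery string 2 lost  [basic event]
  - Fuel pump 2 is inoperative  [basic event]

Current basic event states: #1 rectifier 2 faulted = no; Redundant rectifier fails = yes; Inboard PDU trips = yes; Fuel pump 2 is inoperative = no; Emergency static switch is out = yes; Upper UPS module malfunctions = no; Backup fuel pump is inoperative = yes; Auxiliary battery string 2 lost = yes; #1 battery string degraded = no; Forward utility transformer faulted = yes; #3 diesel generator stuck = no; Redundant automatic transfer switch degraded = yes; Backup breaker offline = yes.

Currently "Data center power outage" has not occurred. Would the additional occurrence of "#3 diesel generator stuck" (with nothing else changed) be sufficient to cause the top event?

Yes

Counterfactual: set "#3 diesel generator stuck" to occurred.
UPS chain down [OR]: Redundant rectifier fails=occurs, #1 battery string degraded=not → at least one input occurs → occurs.
Distribution tier unavailable [OR]: Emergency static switch is out=occurs, Redundant automatic transfer switch degraded=occurs, Upper UPS module malfunctions=not → at least one input occurs → occurs.
Bus B unavailable [AND]: Backup breaker offline=occurs, Distribution tier unavailable=occurs, Forward utility transformer faulted=occurs → all inputs occur → occurs.
Generator path inoperative [AND]: UPS chain down=occurs, Backup fuel pump is inoperative=occurs, #3 diesel generator stuck=occurs, Bus B unavailable=occurs → all inputs occur → occurs.
Bus A lost [AND]: Inboard PDU trips=occurs, #1 rectifier 2 faulted=not → not all inputs occur → does not occur.
Utility feed unavailable [AND]: Bus A lost=not, Auxiliary battery string 2 lost=occurs → not all inputs occur → does not occur.
Data center power outage [OR]: Generator path inoperative=occurs, Utility feed unavailable=not, Fuel pump 2 is inoperative=not → at least one input occurs → occurs.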